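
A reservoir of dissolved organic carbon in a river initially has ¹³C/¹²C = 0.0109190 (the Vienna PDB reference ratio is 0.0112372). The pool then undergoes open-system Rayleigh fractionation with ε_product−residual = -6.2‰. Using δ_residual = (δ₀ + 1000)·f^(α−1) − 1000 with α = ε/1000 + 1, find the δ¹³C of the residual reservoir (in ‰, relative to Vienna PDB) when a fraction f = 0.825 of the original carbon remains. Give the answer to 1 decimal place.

δ₀ = (0.0109190/0.0112372 − 1)×1000 = (0.971683 − 1)×1000 = -28.317‰
α − 1 = ε/1000 = -0.0062
f^(α−1) = 0.825^(-0.0062) = 1.001193
δ_res = (-28.317 + 1000) × 1.001193 − 1000 = 972.843 − 1000 = -27.16‰

-27.2‰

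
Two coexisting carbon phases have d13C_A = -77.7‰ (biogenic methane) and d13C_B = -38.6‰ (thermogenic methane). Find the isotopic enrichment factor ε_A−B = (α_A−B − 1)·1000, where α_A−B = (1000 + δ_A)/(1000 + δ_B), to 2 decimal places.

-40.67‰

α_A−B = (1000 + -77.7) / (1000 + -38.6) = 922.3 / 961.4 = 0.959330
ε_A−B = (0.959330 − 1) × 1000 = -40.670‰
(The approximation ε ≈ δ_A − δ_B would give -39.1‰.)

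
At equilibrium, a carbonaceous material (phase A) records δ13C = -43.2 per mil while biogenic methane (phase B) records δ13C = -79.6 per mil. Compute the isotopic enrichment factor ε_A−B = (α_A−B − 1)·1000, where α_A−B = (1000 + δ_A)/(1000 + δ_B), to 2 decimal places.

α_A−B = (1000 + -43.2) / (1000 + -79.6) = 956.8 / 920.4 = 1.039548
ε_A−B = (1.039548 − 1) × 1000 = 39.548 per mil
(The approximation ε ≈ δ_A − δ_B would give 36.4 per mil.)

39.55 per mil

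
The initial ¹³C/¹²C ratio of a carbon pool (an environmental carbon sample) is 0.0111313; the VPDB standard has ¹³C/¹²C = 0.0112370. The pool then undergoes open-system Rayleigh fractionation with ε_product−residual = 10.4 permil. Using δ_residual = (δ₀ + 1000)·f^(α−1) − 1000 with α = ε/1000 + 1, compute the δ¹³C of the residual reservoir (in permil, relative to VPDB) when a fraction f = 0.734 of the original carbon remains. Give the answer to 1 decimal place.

-12.6 permil

δ₀ = (0.0111313/0.0112370 − 1)×1000 = (0.990594 − 1)×1000 = -9.406 permil
α − 1 = ε/1000 = 0.0104
f^(α−1) = 0.734^(0.0104) = 0.996789
δ_res = (-9.406 + 1000) × 0.996789 − 1000 = 987.413 − 1000 = -12.59 permil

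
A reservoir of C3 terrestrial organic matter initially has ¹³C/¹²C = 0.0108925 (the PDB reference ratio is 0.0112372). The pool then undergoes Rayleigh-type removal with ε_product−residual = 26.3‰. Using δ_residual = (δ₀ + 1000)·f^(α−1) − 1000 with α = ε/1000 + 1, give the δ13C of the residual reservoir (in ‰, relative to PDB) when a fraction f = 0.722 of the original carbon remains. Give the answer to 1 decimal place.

-38.9‰

δ₀ = (0.0108925/0.0112372 − 1)×1000 = (0.969325 − 1)×1000 = -30.675‰
α − 1 = ε/1000 = 0.0263
f^(α−1) = 0.722^(0.0263) = 0.991470
δ_res = (-30.675 + 1000) × 0.991470 − 1000 = 961.057 − 1000 = -38.94‰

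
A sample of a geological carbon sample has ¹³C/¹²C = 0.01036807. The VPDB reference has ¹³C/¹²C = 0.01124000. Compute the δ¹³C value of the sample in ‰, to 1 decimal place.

δ¹³C = (R_sample / R_standard − 1) × 1000
R_sample / R_standard = 0.01036807 / 0.01124000 = 0.922426
δ¹³C = (0.922426 − 1) × 1000 = -77.57‰

-77.6‰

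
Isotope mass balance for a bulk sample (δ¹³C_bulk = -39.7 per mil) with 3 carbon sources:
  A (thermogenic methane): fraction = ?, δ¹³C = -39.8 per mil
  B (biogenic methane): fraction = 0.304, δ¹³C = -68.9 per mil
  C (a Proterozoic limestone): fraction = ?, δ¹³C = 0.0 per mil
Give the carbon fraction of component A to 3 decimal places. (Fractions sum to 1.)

Let f_A and f_C be the unknown fractions; fractions sum to 1 so f_A + f_C = 0.696.
Mass balance: Σ fᵢ·δᵢ = δ_bulk ⇒ f_A·(-39.8) + f_C·(-0.0) = -39.7 − (-20.946) = -18.754
Substitute f_C = 0.696 − f_A:
f_A·(-39.8 − -0.0) = -18.754 − 0.696×(-0.0) = -18.754
f_A = -18.754 / -39.8 = 0.4712

0.471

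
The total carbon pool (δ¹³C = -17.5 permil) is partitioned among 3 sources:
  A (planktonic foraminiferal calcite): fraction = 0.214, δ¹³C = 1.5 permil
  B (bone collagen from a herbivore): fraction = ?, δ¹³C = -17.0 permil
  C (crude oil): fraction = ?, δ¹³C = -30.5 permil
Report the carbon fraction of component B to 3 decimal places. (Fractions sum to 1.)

0.456

Let f_B and f_C be the unknown fractions; fractions sum to 1 so f_B + f_C = 0.786.
Mass balance: Σ fᵢ·δᵢ = δ_bulk ⇒ f_B·(-17.0) + f_C·(-30.5) = -17.5 − (0.321) = -17.821
Substitute f_C = 0.786 − f_B:
f_B·(-17.0 − -30.5) = -17.821 − 0.786×(-30.5) = 6.152
f_B = 6.152 / 13.5 = 0.4557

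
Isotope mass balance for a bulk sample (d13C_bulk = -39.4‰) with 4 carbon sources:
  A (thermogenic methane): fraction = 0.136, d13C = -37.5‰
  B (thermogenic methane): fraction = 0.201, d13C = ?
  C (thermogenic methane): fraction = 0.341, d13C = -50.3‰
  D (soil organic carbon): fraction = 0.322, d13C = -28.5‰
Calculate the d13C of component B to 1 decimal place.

Isotope mass balance: δ_bulk = Σ fᵢ·δᵢ.
-39.4 = 0.136×(-37.5) + 0.201×δ_B + 0.341×(-50.3) + 0.322×(-28.5)
0.201·δ_B = -39.4 − (-31.429) = -7.971
δ_B = -7.971 / 0.201 = -39.66‰

-39.7‰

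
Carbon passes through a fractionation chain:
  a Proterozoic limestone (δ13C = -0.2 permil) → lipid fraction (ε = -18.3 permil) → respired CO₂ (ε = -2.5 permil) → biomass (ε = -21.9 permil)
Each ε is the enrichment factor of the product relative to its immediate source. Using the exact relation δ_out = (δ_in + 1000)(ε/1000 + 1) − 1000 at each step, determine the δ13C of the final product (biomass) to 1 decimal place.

step 1: δ = (-0.20 + 1000)·(-18.3/1000 + 1) − 1000 = -18.50 permil
step 2: δ = (-18.50 + 1000)·(-2.5/1000 + 1) − 1000 = -20.95 permil
step 3: δ = (-20.95 + 1000)·(-21.9/1000 + 1) − 1000 = -42.39 permil

-42.4 permil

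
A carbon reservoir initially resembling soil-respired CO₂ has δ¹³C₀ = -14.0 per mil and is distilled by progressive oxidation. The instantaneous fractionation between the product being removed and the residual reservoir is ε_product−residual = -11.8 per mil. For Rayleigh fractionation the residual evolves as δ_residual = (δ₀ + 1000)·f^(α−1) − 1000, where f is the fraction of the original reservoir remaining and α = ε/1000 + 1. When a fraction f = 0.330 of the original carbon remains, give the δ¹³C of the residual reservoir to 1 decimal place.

Rayleigh residual: δ_res = (δ₀ + 1000)·f^(α−1) − 1000
α = ε/1000 + 1 = 0.98820, so α − 1 = -0.01180
f^(α−1) = 0.330^(-0.01180) = 1.013168
δ_res = (-14.0 + 1000) × 1.013168 − 1000 = 998.984 − 1000 = -1.02 per mil

-1.0 per mil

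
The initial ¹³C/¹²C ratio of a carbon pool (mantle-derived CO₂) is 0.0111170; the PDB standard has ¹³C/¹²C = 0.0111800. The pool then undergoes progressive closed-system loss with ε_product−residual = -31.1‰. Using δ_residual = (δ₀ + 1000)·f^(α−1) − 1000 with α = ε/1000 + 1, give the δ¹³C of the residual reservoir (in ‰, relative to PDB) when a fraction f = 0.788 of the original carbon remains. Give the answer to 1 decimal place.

1.8‰

δ₀ = (0.0111170/0.0111800 − 1)×1000 = (0.994365 − 1)×1000 = -5.635‰
α − 1 = ε/1000 = -0.0311
f^(α−1) = 0.788^(-0.0311) = 1.007437
δ_res = (-5.635 + 1000) × 1.007437 − 1000 = 1001.760 − 1000 = 1.76‰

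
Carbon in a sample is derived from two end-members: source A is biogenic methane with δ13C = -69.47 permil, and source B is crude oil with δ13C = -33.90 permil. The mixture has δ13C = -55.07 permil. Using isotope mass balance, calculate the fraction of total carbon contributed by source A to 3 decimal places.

0.595

δ_mix = f_A·δ_A + (1 − f_A)·δ_B  ⇒  f_A = (δ_mix − δ_B)/(δ_A − δ_B)
f_A = (-55.07 − (-33.90)) / (-69.47 − (-33.90))
f_A = -21.17 / -35.57 = 0.5952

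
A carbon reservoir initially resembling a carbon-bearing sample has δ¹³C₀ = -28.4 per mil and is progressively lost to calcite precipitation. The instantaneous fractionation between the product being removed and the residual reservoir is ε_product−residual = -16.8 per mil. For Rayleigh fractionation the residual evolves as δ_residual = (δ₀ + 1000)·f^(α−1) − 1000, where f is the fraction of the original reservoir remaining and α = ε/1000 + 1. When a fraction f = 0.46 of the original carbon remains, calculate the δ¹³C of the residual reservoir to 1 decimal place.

-15.6 per mil

Rayleigh residual: δ_res = (δ₀ + 1000)·f^(α−1) − 1000
α = ε/1000 + 1 = 0.98320, so α − 1 = -0.01680
f^(α−1) = 0.46^(-0.01680) = 1.013131
δ_res = (-28.4 + 1000) × 1.013131 − 1000 = 984.358 − 1000 = -15.64 per mil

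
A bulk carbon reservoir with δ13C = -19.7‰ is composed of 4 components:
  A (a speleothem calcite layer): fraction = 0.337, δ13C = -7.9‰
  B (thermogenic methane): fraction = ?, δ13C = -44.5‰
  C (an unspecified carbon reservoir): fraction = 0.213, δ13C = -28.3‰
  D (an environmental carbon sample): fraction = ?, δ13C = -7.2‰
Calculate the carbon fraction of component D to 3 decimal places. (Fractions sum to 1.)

0.242

Let f_D and f_B be the unknown fractions; fractions sum to 1 so f_D + f_B = 0.450.
Mass balance: Σ fᵢ·δᵢ = δ_bulk ⇒ f_D·(-7.2) + f_B·(-44.5) = -19.7 − (-8.690) = -11.010
Substitute f_B = 0.450 − f_D:
f_D·(-7.2 − -44.5) = -11.010 − 0.450×(-44.5) = 9.015
f_D = 9.015 / 37.3 = 0.2417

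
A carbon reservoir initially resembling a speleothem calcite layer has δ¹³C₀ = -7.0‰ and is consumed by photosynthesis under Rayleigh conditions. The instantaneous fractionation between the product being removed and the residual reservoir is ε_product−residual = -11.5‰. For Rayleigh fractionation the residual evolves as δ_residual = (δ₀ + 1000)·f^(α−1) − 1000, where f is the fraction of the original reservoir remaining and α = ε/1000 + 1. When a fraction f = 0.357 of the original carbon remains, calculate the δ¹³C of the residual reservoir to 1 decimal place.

4.8‰

Rayleigh residual: δ_res = (δ₀ + 1000)·f^(α−1) − 1000
α = ε/1000 + 1 = 0.98850, so α − 1 = -0.01150
f^(α−1) = 0.357^(-0.01150) = 1.011916
δ_res = (-7.0 + 1000) × 1.011916 − 1000 = 1004.832 − 1000 = 4.83‰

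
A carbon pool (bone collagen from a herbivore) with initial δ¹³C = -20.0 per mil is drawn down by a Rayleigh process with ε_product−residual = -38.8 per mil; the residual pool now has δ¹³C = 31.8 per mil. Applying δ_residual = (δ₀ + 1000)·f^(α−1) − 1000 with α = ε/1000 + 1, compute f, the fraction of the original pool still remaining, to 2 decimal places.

α − 1 = ε/1000 = -0.0388
(δ_res + 1000)/(δ₀ + 1000) = (31.8 + 1000)/(-20.0 + 1000) = 1031.8/980.0 = 1.052857
f = 1.052857^(1/-0.0388) = exp(ln(1.052857)/-0.0388) = exp(0.05151/-0.0388)
f = exp(-1.3275) = 0.2651

0.27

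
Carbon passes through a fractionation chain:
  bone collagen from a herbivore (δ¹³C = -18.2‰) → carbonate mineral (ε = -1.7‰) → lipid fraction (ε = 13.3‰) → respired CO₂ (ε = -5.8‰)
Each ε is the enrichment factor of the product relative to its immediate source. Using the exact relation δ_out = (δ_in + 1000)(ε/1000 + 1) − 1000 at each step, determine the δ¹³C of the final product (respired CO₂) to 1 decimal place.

step 1: δ = (-18.20 + 1000)·(-1.7/1000 + 1) − 1000 = -19.87‰
step 2: δ = (-19.87 + 1000)·(13.3/1000 + 1) − 1000 = -6.83‰
step 3: δ = (-6.83 + 1000)·(-5.8/1000 + 1) − 1000 = -12.59‰

-12.6‰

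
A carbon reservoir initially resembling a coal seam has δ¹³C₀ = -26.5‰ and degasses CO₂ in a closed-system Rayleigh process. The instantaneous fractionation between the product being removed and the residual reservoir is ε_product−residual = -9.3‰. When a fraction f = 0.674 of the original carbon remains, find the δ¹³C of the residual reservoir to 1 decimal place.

Rayleigh residual: δ_res = (δ₀ + 1000)·f^(α−1) − 1000
α = ε/1000 + 1 = 0.99070, so α − 1 = -0.00930
f^(α−1) = 0.674^(-0.00930) = 1.003676
δ_res = (-26.5 + 1000) × 1.003676 − 1000 = 977.078 − 1000 = -22.92‰

-22.9‰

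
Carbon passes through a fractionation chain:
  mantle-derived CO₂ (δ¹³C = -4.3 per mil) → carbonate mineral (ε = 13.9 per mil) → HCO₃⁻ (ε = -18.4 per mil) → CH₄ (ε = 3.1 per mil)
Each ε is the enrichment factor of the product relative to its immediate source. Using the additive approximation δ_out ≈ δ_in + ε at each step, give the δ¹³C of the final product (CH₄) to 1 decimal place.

-5.7 per mil

step 1: δ ≈ -4.3 + (13.9) = 9.6 per mil
step 2: δ ≈ 9.6 + (-18.4) = -8.8 per mil
step 3: δ ≈ -8.8 + (3.1) = -5.7 per mil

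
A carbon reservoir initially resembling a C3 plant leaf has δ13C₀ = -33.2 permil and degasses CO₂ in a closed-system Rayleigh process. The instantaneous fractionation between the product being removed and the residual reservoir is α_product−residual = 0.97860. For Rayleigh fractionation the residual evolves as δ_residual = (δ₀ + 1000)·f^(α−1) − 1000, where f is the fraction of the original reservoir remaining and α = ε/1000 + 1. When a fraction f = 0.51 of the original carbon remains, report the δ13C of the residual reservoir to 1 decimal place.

Rayleigh residual: δ_res = (δ₀ + 1000)·f^(α−1) − 1000
α − 1 = -0.02140
f^(α−1) = 0.51^(-0.02140) = 1.014514
δ_res = (-33.2 + 1000) × 1.014514 − 1000 = 980.832 − 1000 = -19.17 permil

-19.2 permil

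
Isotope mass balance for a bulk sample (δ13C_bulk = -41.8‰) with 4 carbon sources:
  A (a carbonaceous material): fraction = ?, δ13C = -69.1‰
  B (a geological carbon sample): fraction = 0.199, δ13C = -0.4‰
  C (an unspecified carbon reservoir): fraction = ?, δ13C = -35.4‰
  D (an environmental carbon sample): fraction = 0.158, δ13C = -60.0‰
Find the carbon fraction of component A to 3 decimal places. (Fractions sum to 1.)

Let f_A and f_C be the unknown fractions; fractions sum to 1 so f_A + f_C = 0.643.
Mass balance: Σ fᵢ·δᵢ = δ_bulk ⇒ f_A·(-69.1) + f_C·(-35.4) = -41.8 − (-9.560) = -32.240
Substitute f_C = 0.643 − f_A:
f_A·(-69.1 − -35.4) = -32.240 − 0.643×(-35.4) = -9.478
f_A = -9.478 / -33.7 = 0.2813

0.281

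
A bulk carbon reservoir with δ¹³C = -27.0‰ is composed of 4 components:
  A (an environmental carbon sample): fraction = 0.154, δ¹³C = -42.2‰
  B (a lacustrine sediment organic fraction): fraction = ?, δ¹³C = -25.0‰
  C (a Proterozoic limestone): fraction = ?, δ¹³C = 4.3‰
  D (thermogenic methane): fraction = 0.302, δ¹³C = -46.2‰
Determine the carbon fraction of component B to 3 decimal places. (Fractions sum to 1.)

Let f_B and f_C be the unknown fractions; fractions sum to 1 so f_B + f_C = 0.544.
Mass balance: Σ fᵢ·δᵢ = δ_bulk ⇒ f_B·(-25.0) + f_C·(4.3) = -27.0 − (-20.451) = -6.549
Substitute f_C = 0.544 − f_B:
f_B·(-25.0 − 4.3) = -6.549 − 0.544×(4.3) = -8.888
f_B = -8.888 / -29.3 = 0.3033

0.303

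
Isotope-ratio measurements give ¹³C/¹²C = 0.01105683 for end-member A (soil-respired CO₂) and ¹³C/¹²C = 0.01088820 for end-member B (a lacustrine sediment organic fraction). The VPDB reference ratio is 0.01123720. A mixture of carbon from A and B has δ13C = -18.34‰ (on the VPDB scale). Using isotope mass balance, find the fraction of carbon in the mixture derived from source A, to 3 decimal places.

δ_A = (0.01105683/0.01123720 − 1)×1000 = (0.983949 − 1)×1000 = -16.051‰
δ_B = (0.01088820/0.01123720 − 1)×1000 = (0.968942 − 1)×1000 = -31.058‰
f_A = (δ_mix − δ_B)/(δ_A − δ_B) = (-18.34 − (-31.058))/(-16.051 − (-31.058))
f_A = 12.718 / 15.006 = 0.8475

0.847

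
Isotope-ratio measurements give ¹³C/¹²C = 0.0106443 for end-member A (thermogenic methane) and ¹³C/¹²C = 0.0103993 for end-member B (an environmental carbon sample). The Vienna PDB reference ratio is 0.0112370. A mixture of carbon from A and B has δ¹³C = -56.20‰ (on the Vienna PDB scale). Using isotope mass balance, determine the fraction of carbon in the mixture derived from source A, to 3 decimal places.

δ_A = (0.0106443/0.0112370 − 1)×1000 = (0.947255 − 1)×1000 = -52.745‰
δ_B = (0.0103993/0.0112370 − 1)×1000 = (0.925452 − 1)×1000 = -74.548‰
f_A = (δ_mix − δ_B)/(δ_A − δ_B) = (-56.20 − (-74.548))/(-52.745 − (-74.548))
f_A = 18.348 / 21.803 = 0.8416

0.842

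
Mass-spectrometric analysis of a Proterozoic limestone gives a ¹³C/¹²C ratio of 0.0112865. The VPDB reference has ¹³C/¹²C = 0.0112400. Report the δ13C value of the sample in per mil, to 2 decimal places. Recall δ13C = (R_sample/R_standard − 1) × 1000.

δ13C = (R_sample / R_standard − 1) × 1000
R_sample / R_standard = 0.0112865 / 0.0112400 = 1.004137
δ13C = (1.004137 − 1) × 1000 = 4.137 per mil

4.14 per mil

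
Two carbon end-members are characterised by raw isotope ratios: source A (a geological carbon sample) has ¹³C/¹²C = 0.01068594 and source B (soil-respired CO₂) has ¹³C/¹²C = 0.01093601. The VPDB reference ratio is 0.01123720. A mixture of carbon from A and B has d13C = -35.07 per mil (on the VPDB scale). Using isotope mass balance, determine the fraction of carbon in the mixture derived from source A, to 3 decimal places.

0.371

δ_A = (0.01068594/0.01123720 − 1)×1000 = (0.950943 − 1)×1000 = -49.057 per mil
δ_B = (0.01093601/0.01123720 − 1)×1000 = (0.973197 − 1)×1000 = -26.803 per mil
f_A = (δ_mix − δ_B)/(δ_A − δ_B) = (-35.07 − (-26.803))/(-49.057 − (-26.803))
f_A = -8.267 / -22.254 = 0.3715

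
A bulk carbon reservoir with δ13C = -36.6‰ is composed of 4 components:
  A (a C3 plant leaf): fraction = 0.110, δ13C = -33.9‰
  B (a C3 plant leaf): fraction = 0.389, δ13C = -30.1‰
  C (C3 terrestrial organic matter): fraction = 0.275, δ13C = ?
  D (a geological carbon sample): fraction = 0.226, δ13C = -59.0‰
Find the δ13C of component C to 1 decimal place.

-28.5‰

Isotope mass balance: δ_bulk = Σ fᵢ·δᵢ.
-36.6 = 0.110×(-33.9) + 0.389×(-30.1) + 0.275×δ_C + 0.226×(-59.0)
0.275·δ_C = -36.6 − (-28.772) = -7.828
δ_C = -7.828 / 0.275 = -28.47‰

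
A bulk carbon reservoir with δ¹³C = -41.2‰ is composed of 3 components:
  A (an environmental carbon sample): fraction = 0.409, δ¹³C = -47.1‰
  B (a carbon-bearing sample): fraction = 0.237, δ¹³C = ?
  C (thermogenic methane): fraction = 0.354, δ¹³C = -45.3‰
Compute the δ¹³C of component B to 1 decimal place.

Isotope mass balance: δ_bulk = Σ fᵢ·δᵢ.
-41.2 = 0.409×(-47.1) + 0.237×δ_B + 0.354×(-45.3)
0.237·δ_B = -41.2 − (-35.300) = -5.900
δ_B = -5.900 / 0.237 = -24.89‰

-24.9‰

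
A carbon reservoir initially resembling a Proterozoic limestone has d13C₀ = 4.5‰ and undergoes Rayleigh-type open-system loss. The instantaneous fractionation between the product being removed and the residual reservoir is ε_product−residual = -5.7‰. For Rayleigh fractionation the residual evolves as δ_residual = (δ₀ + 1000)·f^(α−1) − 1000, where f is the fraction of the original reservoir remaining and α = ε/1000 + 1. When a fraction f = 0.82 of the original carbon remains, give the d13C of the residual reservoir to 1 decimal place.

5.6‰

Rayleigh residual: δ_res = (δ₀ + 1000)·f^(α−1) − 1000
α = ε/1000 + 1 = 0.99430, so α − 1 = -0.00570
f^(α−1) = 0.82^(-0.00570) = 1.001132
δ_res = (4.5 + 1000) × 1.001132 − 1000 = 1005.637 − 1000 = 5.64‰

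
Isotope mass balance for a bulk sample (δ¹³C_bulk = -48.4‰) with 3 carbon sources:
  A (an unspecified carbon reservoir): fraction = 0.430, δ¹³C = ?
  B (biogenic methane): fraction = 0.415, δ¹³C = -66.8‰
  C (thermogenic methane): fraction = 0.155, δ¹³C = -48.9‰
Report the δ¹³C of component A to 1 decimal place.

-30.5‰

Isotope mass balance: δ_bulk = Σ fᵢ·δᵢ.
-48.4 = 0.430×δ_A + 0.415×(-66.8) + 0.155×(-48.9)
0.430·δ_A = -48.4 − (-35.301) = -13.099
δ_A = -13.099 / 0.430 = -30.46‰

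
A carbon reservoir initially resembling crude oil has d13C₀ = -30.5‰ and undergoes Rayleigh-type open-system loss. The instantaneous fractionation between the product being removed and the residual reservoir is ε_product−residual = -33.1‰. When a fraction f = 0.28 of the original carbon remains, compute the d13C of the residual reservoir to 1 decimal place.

11.2‰

Rayleigh residual: δ_res = (δ₀ + 1000)·f^(α−1) − 1000
α = ε/1000 + 1 = 0.96690, so α − 1 = -0.03310
f^(α−1) = 0.28^(-0.03310) = 1.043035
δ_res = (-30.5 + 1000) × 1.043035 − 1000 = 1011.223 − 1000 = 11.22‰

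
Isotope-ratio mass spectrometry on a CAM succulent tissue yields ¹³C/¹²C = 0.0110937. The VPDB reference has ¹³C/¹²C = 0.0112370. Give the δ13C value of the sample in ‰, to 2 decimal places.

-12.75‰

δ13C = (R_sample / R_standard − 1) × 1000
R_sample / R_standard = 0.0110937 / 0.0112370 = 0.987247
δ13C = (0.987247 − 1) × 1000 = -12.753‰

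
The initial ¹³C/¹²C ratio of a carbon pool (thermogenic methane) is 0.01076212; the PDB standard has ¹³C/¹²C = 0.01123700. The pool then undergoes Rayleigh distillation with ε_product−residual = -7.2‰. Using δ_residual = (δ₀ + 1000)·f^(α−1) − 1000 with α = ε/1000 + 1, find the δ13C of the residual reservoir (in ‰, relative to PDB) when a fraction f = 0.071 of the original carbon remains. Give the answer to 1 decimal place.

-23.8‰

δ₀ = (0.01076212/0.01123700 − 1)×1000 = (0.957740 − 1)×1000 = -42.260‰
α − 1 = ε/1000 = -0.0072
f^(α−1) = 0.071^(-0.0072) = 1.019227
δ_res = (-42.260 + 1000) × 1.019227 − 1000 = 976.154 − 1000 = -23.85‰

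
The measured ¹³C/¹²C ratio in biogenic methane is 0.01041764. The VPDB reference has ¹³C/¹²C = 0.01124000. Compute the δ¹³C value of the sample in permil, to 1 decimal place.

δ¹³C = (R_sample / R_standard − 1) × 1000
R_sample / R_standard = 0.01041764 / 0.01124000 = 0.926836
δ¹³C = (0.926836 − 1) × 1000 = -73.16 permil

-73.2 permil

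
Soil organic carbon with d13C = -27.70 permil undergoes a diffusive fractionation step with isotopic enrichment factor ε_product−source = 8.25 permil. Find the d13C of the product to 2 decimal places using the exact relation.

-19.68 permil

To first order, δ_product ≈ δ_source + ε = -19.45 permil.
Exactly, δ_product = (δ_source + 1000)·(ε/1000 + 1) − 1000.
δ_product = (-27.70 + 1000) × (8.25/1000 + 1) − 1000
δ_product = -19.679 permil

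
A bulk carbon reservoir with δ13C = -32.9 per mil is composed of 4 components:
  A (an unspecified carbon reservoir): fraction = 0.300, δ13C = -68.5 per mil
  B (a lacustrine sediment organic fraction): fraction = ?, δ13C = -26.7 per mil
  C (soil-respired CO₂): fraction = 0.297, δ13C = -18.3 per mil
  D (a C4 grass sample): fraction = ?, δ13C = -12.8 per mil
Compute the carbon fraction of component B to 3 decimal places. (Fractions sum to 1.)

0.126

Let f_B and f_D be the unknown fractions; fractions sum to 1 so f_B + f_D = 0.403.
Mass balance: Σ fᵢ·δᵢ = δ_bulk ⇒ f_B·(-26.7) + f_D·(-12.8) = -32.9 − (-25.985) = -6.915
Substitute f_D = 0.403 − f_B:
f_B·(-26.7 − -12.8) = -6.915 − 0.403×(-12.8) = -1.756
f_B = -1.756 / -13.9 = 0.1264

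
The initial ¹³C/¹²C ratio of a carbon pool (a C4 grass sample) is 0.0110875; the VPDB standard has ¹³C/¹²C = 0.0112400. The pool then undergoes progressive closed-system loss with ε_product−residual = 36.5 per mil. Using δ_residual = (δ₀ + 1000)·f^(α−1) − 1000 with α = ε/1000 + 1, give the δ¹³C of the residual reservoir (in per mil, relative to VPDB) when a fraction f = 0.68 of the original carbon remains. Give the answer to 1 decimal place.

δ₀ = (0.0110875/0.0112400 − 1)×1000 = (0.986432 − 1)×1000 = -13.568 per mil
α − 1 = ε/1000 = 0.0365
f^(α−1) = 0.68^(0.0365) = 0.986022
δ_res = (-13.568 + 1000) × 0.986022 − 1000 = 972.644 − 1000 = -27.36 per mil

-27.4 per mil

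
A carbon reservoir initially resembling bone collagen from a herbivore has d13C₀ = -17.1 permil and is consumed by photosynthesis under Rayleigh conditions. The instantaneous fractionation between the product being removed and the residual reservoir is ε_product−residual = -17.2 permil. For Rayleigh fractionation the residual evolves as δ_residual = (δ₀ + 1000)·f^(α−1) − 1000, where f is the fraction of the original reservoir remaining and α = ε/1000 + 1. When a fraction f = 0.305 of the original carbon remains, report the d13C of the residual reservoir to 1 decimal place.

3.2 permil

Rayleigh residual: δ_res = (δ₀ + 1000)·f^(α−1) − 1000
α = ε/1000 + 1 = 0.98280, so α − 1 = -0.01720
f^(α−1) = 0.305^(-0.01720) = 1.020634
δ_res = (-17.1 + 1000) × 1.020634 − 1000 = 1003.181 − 1000 = 3.18 permil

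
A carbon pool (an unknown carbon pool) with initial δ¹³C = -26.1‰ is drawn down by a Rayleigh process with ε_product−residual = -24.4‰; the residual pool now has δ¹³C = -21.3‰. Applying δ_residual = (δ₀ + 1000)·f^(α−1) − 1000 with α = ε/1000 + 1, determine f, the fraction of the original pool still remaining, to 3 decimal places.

α − 1 = ε/1000 = -0.0244
(δ_res + 1000)/(δ₀ + 1000) = (-21.3 + 1000)/(-26.1 + 1000) = 978.7/973.9 = 1.004929
f = 1.004929^(1/-0.0244) = exp(ln(1.004929)/-0.0244) = exp(0.00492/-0.0244)
f = exp(-0.2015) = 0.8175

0.818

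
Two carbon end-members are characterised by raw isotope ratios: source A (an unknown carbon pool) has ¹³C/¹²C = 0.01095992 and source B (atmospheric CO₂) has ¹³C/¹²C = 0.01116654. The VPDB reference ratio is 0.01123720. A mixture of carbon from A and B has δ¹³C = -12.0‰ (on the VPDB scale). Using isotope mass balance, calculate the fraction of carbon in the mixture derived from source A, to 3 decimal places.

0.311

δ_A = (0.01095992/0.01123720 − 1)×1000 = (0.975325 − 1)×1000 = -24.675‰
δ_B = (0.01116654/0.01123720 − 1)×1000 = (0.993712 − 1)×1000 = -6.288‰
f_A = (δ_mix − δ_B)/(δ_A − δ_B) = (-12.0 − (-6.288))/(-24.675 − (-6.288))
f_A = -5.712 / -18.387 = 0.3106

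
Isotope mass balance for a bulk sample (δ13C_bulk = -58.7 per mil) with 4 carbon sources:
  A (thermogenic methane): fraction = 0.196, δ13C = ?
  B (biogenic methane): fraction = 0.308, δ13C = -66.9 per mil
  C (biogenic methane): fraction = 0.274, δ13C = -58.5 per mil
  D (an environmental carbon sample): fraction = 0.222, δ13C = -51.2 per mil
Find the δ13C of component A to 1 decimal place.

Isotope mass balance: δ_bulk = Σ fᵢ·δᵢ.
-58.7 = 0.196×δ_A + 0.308×(-66.9) + 0.274×(-58.5) + 0.222×(-51.2)
0.196·δ_A = -58.7 − (-48.001) = -10.699
δ_A = -10.699 / 0.196 = -54.59 per mil

-54.6 per mil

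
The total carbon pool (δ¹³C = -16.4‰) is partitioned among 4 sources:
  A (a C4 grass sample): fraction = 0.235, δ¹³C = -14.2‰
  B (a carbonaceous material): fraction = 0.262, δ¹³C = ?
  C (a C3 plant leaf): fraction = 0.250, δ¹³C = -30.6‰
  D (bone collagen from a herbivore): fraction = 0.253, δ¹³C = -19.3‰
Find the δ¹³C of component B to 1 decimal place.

-2.0‰

Isotope mass balance: δ_bulk = Σ fᵢ·δᵢ.
-16.4 = 0.235×(-14.2) + 0.262×δ_B + 0.250×(-30.6) + 0.253×(-19.3)
0.262·δ_B = -16.4 − (-15.870) = -0.530
δ_B = -0.530 / 0.262 = -2.02‰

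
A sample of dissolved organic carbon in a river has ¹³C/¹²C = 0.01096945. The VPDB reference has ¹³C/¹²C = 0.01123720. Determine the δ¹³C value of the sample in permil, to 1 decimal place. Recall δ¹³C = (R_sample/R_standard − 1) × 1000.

δ¹³C = (R_sample / R_standard − 1) × 1000
R_sample / R_standard = 0.01096945 / 0.01123720 = 0.976173
δ¹³C = (0.976173 − 1) × 1000 = -23.83 permil

-23.8 permil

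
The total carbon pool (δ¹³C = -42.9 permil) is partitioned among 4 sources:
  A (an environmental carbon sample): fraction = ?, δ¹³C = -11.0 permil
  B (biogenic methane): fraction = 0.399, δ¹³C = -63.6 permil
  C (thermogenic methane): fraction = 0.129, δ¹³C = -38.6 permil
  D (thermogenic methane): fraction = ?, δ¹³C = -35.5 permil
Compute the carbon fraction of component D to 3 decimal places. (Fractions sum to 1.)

0.300

Let f_D and f_A be the unknown fractions; fractions sum to 1 so f_D + f_A = 0.472.
Mass balance: Σ fᵢ·δᵢ = δ_bulk ⇒ f_D·(-35.5) + f_A·(-11.0) = -42.9 − (-30.356) = -12.544
Substitute f_A = 0.472 − f_D:
f_D·(-35.5 − -11.0) = -12.544 − 0.472×(-11.0) = -7.352
f_D = -7.352 / -24.5 = 0.3001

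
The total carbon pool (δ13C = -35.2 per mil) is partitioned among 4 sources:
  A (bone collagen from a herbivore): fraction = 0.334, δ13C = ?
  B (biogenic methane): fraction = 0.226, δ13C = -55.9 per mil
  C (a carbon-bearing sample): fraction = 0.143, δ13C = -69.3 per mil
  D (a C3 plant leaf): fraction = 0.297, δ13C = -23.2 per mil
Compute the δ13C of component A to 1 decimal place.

Isotope mass balance: δ_bulk = Σ fᵢ·δᵢ.
-35.2 = 0.334×δ_A + 0.226×(-55.9) + 0.143×(-69.3) + 0.297×(-23.2)
0.334·δ_A = -35.2 − (-29.434) = -5.766
δ_A = -5.766 / 0.334 = -17.26 per mil

-17.3 per mil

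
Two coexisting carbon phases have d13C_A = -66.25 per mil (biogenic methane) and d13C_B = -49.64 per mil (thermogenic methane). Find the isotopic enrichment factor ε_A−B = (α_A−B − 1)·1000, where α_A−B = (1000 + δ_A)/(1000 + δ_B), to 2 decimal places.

-17.48 per mil

α_A−B = (1000 + -66.25) / (1000 + -49.64) = 933.75 / 950.36 = 0.982522
ε_A−B = (0.982522 − 1) × 1000 = -17.478 per mil
(The approximation ε ≈ δ_A − δ_B would give -16.61 per mil.)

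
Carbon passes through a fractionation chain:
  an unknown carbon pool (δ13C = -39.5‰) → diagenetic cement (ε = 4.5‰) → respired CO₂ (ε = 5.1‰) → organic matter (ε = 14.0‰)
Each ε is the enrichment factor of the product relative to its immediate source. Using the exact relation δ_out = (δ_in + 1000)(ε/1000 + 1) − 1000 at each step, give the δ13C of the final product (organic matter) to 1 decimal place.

-16.7‰

step 1: δ = (-39.50 + 1000)·(4.5/1000 + 1) − 1000 = -35.18‰
step 2: δ = (-35.18 + 1000)·(5.1/1000 + 1) − 1000 = -30.26‰
step 3: δ = (-30.26 + 1000)·(14.0/1000 + 1) − 1000 = -16.68‰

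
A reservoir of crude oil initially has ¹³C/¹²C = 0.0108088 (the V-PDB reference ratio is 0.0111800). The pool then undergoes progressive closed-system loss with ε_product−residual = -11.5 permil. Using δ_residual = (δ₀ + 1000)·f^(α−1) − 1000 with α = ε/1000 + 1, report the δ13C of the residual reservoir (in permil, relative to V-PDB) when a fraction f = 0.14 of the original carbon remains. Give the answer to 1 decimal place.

-11.1 permil

δ₀ = (0.0108088/0.0111800 − 1)×1000 = (0.966798 − 1)×1000 = -33.202 permil
α − 1 = ε/1000 = -0.0115
f^(α−1) = 0.14^(-0.0115) = 1.022868
δ_res = (-33.202 + 1000) × 1.022868 − 1000 = 988.906 − 1000 = -11.09 permil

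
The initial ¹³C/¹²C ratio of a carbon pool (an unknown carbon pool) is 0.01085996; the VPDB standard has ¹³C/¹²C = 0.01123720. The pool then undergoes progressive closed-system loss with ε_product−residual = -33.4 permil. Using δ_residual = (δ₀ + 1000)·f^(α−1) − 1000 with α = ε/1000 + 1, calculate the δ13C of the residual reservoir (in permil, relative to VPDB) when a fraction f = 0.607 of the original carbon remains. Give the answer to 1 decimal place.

-17.3 permil

δ₀ = (0.01085996/0.01123720 − 1)×1000 = (0.966429 − 1)×1000 = -33.571 permil
α − 1 = ε/1000 = -0.0334
f^(α−1) = 0.607^(-0.0334) = 1.016814
δ_res = (-33.571 + 1000) × 1.016814 − 1000 = 982.679 − 1000 = -17.32 permil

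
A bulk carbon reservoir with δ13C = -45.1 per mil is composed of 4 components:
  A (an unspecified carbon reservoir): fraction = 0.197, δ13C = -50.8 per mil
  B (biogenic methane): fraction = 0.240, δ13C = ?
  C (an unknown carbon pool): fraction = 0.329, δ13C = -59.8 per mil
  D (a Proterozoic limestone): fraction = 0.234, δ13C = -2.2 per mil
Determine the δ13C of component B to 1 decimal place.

Isotope mass balance: δ_bulk = Σ fᵢ·δᵢ.
-45.1 = 0.197×(-50.8) + 0.240×δ_B + 0.329×(-59.8) + 0.234×(-2.2)
0.240·δ_B = -45.1 − (-30.197) = -14.903
δ_B = -14.903 / 0.240 = -62.10 per mil

-62.1 per mil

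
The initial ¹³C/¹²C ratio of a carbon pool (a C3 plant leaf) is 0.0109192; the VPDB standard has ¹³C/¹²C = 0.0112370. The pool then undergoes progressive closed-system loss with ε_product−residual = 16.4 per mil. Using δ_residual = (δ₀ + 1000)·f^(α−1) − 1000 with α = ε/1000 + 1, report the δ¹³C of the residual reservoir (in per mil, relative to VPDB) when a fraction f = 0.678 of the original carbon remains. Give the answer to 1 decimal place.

-34.5 per mil

δ₀ = (0.0109192/0.0112370 − 1)×1000 = (0.971718 − 1)×1000 = -28.282 per mil
α − 1 = ε/1000 = 0.0164
f^(α−1) = 0.678^(0.0164) = 0.993647
δ_res = (-28.282 + 1000) × 0.993647 − 1000 = 965.545 − 1000 = -34.45 per mil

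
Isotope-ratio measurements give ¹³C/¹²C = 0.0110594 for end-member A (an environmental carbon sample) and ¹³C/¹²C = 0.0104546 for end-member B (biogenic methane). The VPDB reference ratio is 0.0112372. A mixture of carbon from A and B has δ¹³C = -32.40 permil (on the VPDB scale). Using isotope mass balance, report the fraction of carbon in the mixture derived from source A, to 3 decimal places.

δ_A = (0.0110594/0.0112372 − 1)×1000 = (0.984178 − 1)×1000 = -15.822 permil
δ_B = (0.0104546/0.0112372 − 1)×1000 = (0.930356 − 1)×1000 = -69.644 permil
f_A = (δ_mix − δ_B)/(δ_A − δ_B) = (-32.40 − (-69.644))/(-15.822 − (-69.644))
f_A = 37.244 / 53.821 = 0.6920

0.692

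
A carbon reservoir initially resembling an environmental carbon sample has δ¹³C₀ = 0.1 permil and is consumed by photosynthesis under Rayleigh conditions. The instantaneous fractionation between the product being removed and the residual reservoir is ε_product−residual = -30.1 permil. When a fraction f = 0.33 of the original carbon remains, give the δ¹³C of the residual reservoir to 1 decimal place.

Rayleigh residual: δ_res = (δ₀ + 1000)·f^(α−1) − 1000
α = ε/1000 + 1 = 0.96990, so α − 1 = -0.03010
f^(α−1) = 0.33^(-0.03010) = 1.033934
δ_res = (0.1 + 1000) × 1.033934 − 1000 = 1034.037 − 1000 = 34.04 permil

34.0 permil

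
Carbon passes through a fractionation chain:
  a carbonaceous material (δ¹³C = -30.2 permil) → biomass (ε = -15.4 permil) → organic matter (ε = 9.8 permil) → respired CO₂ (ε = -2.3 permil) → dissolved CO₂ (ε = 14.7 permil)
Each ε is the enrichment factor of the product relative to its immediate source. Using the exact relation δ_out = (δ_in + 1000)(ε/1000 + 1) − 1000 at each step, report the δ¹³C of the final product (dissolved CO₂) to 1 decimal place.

step 1: δ = (-30.20 + 1000)·(-15.4/1000 + 1) − 1000 = -45.13 permil
step 2: δ = (-45.13 + 1000)·(9.8/1000 + 1) − 1000 = -35.78 permil
step 3: δ = (-35.78 + 1000)·(-2.3/1000 + 1) − 1000 = -37.99 permil
step 4: δ = (-37.99 + 1000)·(14.7/1000 + 1) − 1000 = -23.85 permil

-23.9 permil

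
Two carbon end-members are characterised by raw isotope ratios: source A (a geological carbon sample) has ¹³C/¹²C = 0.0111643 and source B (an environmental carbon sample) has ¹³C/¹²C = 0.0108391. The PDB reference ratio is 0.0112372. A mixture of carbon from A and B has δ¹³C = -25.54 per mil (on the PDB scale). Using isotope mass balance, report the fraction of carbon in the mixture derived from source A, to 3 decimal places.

0.342

δ_A = (0.0111643/0.0112372 − 1)×1000 = (0.993513 − 1)×1000 = -6.487 per mil
δ_B = (0.0108391/0.0112372 − 1)×1000 = (0.964573 − 1)×1000 = -35.427 per mil
f_A = (δ_mix − δ_B)/(δ_A − δ_B) = (-25.54 − (-35.427))/(-6.487 − (-35.427))
f_A = 9.887 / 28.940 = 0.3416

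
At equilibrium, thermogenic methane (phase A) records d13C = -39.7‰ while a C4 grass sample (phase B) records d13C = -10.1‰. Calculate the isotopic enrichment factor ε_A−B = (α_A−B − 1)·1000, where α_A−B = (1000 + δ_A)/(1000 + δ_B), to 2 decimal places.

-29.90‰

α_A−B = (1000 + -39.7) / (1000 + -10.1) = 960.3 / 989.9 = 0.970098
ε_A−B = (0.970098 − 1) × 1000 = -29.902‰
(The approximation ε ≈ δ_A − δ_B would give -29.6‰.)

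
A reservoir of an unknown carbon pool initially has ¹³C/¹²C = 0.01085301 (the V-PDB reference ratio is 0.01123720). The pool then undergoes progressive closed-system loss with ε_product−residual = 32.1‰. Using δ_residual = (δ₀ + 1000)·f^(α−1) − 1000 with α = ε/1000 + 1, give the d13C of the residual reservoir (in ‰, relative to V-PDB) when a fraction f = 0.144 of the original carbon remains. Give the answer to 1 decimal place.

δ₀ = (0.01085301/0.01123720 − 1)×1000 = (0.965811 − 1)×1000 = -34.189‰
α − 1 = ε/1000 = 0.0321
f^(α−1) = 0.144^(0.0321) = 0.939687
δ_res = (-34.189 + 1000) × 0.939687 − 1000 = 907.560 − 1000 = -92.44‰

-92.4‰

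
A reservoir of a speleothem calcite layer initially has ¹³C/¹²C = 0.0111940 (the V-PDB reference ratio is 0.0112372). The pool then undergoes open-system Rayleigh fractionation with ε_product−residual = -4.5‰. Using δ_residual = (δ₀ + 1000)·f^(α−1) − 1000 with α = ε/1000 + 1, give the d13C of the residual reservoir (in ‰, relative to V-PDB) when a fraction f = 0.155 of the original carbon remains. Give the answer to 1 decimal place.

4.5‰

δ₀ = (0.0111940/0.0112372 − 1)×1000 = (0.996156 − 1)×1000 = -3.844‰
α − 1 = ε/1000 = -0.0045
f^(α−1) = 0.155^(-0.0045) = 1.008425
δ_res = (-3.844 + 1000) × 1.008425 − 1000 = 1004.548 − 1000 = 4.55‰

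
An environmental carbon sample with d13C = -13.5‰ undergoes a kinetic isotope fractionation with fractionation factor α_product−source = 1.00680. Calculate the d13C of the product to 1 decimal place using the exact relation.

-6.8‰

δ_product = (δ_source + 1000)·α − 1000
δ_product = (-13.5 + 1000) × 1.00680 − 1000
δ_product = 993.208 − 1000 = -6.79‰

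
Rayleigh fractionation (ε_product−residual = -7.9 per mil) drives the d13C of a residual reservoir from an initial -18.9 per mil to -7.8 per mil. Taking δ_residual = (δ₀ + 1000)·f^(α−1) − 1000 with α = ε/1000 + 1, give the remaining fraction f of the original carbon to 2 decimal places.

0.24

α − 1 = ε/1000 = -0.0079
(δ_res + 1000)/(δ₀ + 1000) = (-7.8 + 1000)/(-18.9 + 1000) = 992.2/981.1 = 1.011314
f = 1.011314^(1/-0.0079) = exp(ln(1.011314)/-0.0079) = exp(0.01125/-0.0079)
f = exp(-1.4241) = 0.2407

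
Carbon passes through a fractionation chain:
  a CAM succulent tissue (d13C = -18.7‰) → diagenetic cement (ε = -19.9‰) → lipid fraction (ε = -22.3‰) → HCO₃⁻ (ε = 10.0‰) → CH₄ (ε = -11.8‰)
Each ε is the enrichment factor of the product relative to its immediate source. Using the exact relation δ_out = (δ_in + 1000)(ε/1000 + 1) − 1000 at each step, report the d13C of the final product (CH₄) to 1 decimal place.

step 1: δ = (-18.70 + 1000)·(-19.9/1000 + 1) − 1000 = -38.23‰
step 2: δ = (-38.23 + 1000)·(-22.3/1000 + 1) − 1000 = -59.68‰
step 3: δ = (-59.68 + 1000)·(10.0/1000 + 1) − 1000 = -50.27‰
step 4: δ = (-50.27 + 1000)·(-11.8/1000 + 1) − 1000 = -61.48‰

-61.5‰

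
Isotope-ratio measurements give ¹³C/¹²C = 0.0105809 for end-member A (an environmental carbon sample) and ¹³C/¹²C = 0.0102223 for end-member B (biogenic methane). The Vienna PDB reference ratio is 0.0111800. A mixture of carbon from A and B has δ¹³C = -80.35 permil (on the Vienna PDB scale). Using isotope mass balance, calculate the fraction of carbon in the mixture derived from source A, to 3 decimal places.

δ_A = (0.0105809/0.0111800 − 1)×1000 = (0.946413 − 1)×1000 = -53.587 permil
δ_B = (0.0102223/0.0111800 − 1)×1000 = (0.914338 − 1)×1000 = -85.662 permil
f_A = (δ_mix − δ_B)/(δ_A − δ_B) = (-80.35 − (-85.662))/(-53.587 − (-85.662))
f_A = 5.312 / 32.075 = 0.1656

0.166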